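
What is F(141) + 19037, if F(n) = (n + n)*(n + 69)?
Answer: 78257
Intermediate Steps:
F(n) = 2*n*(69 + n) (F(n) = (2*n)*(69 + n) = 2*n*(69 + n))
F(141) + 19037 = 2*141*(69 + 141) + 19037 = 2*141*210 + 19037 = 59220 + 19037 = 78257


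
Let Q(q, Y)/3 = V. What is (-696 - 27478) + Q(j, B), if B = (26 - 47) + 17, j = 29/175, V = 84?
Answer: -27922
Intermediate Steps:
j = 29/175 (j = 29*(1/175) = 29/175 ≈ 0.16571)
B = -4 (B = -21 + 17 = -4)
Q(q, Y) = 252 (Q(q, Y) = 3*84 = 252)
(-696 - 27478) + Q(j, B) = (-696 - 27478) + 252 = -28174 + 252 = -27922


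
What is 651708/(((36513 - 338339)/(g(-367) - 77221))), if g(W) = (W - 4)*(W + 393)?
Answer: 28305959418/150913 ≈ 1.8756e+5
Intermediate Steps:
g(W) = (-4 + W)*(393 + W)
651708/(((36513 - 338339)/(g(-367) - 77221))) = 651708/(((36513 - 338339)/((-1572 + (-367)² + 389*(-367)) - 77221))) = 651708/((-301826/((-1572 + 134689 - 142763) - 77221))) = 651708/((-301826/(-9646 - 77221))) = 651708/((-301826/(-86867))) = 651708/((-301826*(-1/86867))) = 651708/(301826/86867) = 651708*(86867/301826) = 28305959418/150913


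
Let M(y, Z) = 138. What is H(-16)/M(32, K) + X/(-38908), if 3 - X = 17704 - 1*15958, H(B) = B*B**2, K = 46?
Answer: -79563317/2684652 ≈ -29.636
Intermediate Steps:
H(B) = B**3
X = -1743 (X = 3 - (17704 - 1*15958) = 3 - (17704 - 15958) = 3 - 1*1746 = 3 - 1746 = -1743)
H(-16)/M(32, K) + X/(-38908) = (-16)**3/138 - 1743/(-38908) = -4096*1/138 - 1743*(-1/38908) = -2048/69 + 1743/38908 = -79563317/2684652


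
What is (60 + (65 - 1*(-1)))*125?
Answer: 15750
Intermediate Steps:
(60 + (65 - 1*(-1)))*125 = (60 + (65 + 1))*125 = (60 + 66)*125 = 126*125 = 15750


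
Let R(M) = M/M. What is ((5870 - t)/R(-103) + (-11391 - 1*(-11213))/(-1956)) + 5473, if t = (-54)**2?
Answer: 8241695/978 ≈ 8427.1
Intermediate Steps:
t = 2916
R(M) = 1
((5870 - t)/R(-103) + (-11391 - 1*(-11213))/(-1956)) + 5473 = ((5870 - 1*2916)/1 + (-11391 - 1*(-11213))/(-1956)) + 5473 = ((5870 - 2916)*1 + (-11391 + 11213)*(-1/1956)) + 5473 = (2954*1 - 178*(-1/1956)) + 5473 = (2954 + 89/978) + 5473 = 2889101/978 + 5473 = 8241695/978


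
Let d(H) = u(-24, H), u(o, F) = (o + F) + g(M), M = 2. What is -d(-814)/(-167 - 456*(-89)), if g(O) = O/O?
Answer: 837/40417 ≈ 0.020709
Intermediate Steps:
g(O) = 1
u(o, F) = 1 + F + o (u(o, F) = (o + F) + 1 = (F + o) + 1 = 1 + F + o)
d(H) = -23 + H (d(H) = 1 + H - 24 = -23 + H)
-d(-814)/(-167 - 456*(-89)) = -(-23 - 814)/(-167 - 456*(-89)) = -(-837)/(-167 + 40584) = -(-837)/40417 = -1*(-837/40417) = 837/40417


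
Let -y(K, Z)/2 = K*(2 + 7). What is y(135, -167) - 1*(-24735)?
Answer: 22305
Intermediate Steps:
y(K, Z) = -18*K (y(K, Z) = -2*K*(2 + 7) = -2*K*9 = -18*K)
y(135, -167) - 1*(-24735) = -18*135 - 1*(-24735) = -2430 + 24735 = 22305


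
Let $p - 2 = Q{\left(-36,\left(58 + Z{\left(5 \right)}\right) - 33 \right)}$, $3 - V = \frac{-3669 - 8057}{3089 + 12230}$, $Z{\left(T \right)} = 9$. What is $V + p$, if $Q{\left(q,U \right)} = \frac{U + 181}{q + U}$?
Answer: $- \frac{3116943}{30638} \approx -101.73$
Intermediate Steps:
$V = \frac{57683}{15319}$ ($V = 3 - \frac{-3669 - 8057}{3089 + 12230} = 3 - - \frac{11726}{15319} = 3 + \frac{11726}{15319} = \frac{57683}{15319} \approx 3.7655$)
$Q{\left(q,U \right)} = \frac{181 + U}{U + q}$
$p = - \frac{211}{2}$ ($p = 2 + \frac{181 + \left(\left(58 + 9\right) - 33\right)}{\left(\left(58 + 9\right) - 33\right) - 36} = 2 + \frac{181 + \left(67 - 33\right)}{\left(67 - 33\right) - 36} = 2 + \frac{181 + 34}{34 - 36} = 2 + \frac{1}{-2} \cdot 215 = 2 - \frac{215}{2} = - \frac{211}{2} \approx -105.5$)
$V + p = \frac{57683}{15319} - \frac{211}{2} = - \frac{3116943}{30638}$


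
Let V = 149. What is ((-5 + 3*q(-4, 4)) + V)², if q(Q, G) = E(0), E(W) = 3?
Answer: 23409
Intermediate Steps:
q(Q, G) = 3
((-5 + 3*q(-4, 4)) + V)² = ((-5 + 3*3) + 149)² = ((-5 + 9) + 149)² = (4 + 149)² = 153² = 23409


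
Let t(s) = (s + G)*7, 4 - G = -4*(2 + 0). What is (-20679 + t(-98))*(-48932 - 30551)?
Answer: 1691477723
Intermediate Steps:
G = 12 (G = 4 - (-4)*(2 + 0) = 4 - (-4)*2 = 4 - 1*(-8) = 4 + 8 = 12)
t(s) = 84 + 7*s (t(s) = (s + 12)*7 = (12 + s)*7 = 84 + 7*s)
(-20679 + t(-98))*(-48932 - 30551) = (-20679 + (84 + 7*(-98)))*(-48932 - 30551) = (-20679 + (84 - 686))*(-79483) = (-20679 - 602)*(-79483) = -21281*(-79483) = 1691477723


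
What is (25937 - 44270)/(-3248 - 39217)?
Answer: 6111/14155 ≈ 0.43172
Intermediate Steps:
(25937 - 44270)/(-3248 - 39217) = -18333/(-42465) = -18333*(-1/42465) = 6111/14155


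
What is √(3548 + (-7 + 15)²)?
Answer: 2*√903 ≈ 60.100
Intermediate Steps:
√(3548 + (-7 + 15)²) = √(3548 + 8²) = √(3548 + 64) = √3612 = 2*√903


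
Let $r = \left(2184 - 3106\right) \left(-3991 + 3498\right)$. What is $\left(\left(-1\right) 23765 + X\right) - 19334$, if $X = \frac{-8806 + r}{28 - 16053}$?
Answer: $- \frac{138221443}{3205} \approx -43127.0$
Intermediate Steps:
$r = 454546$ ($r = \left(-922\right) \left(-493\right) = 454546$)
$X = - \frac{89148}{3205}$ ($X = \frac{-8806 + 454546}{28 - 16053} = \frac{445740}{-16025} = 445740 \left(- \frac{1}{16025}\right) = - \frac{89148}{3205} \approx -27.815$)
$\left(\left(-1\right) 23765 + X\right) - 19334 = \left(\left(-1\right) 23765 - \frac{89148}{3205}\right) - 19334 = \left(-23765 - \frac{89148}{3205}\right) - 19334 = - \frac{76255973}{3205} - 19334 = - \frac{138221443}{3205}$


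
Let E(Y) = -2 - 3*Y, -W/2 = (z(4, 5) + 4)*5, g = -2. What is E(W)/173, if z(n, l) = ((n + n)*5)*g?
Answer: -2282/173 ≈ -13.191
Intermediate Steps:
z(n, l) = -20*n (z(n, l) = ((n + n)*5)*(-2) = ((2*n)*5)*(-2) = (10*n)*(-2) = -20*n)
W = 760 (W = -2*(-20*4 + 4)*5 = -2*(-80 + 4)*5 = -(-152)*5 = -2*(-380) = 760)
E(W)/173 = (-2 - 3*760)/173 = (-2 - 2280)*(1/173) = -2282*1/173 = -2282/173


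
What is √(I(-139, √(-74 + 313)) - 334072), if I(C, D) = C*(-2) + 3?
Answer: I*√333791 ≈ 577.75*I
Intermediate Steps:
I(C, D) = 3 - 2*C (I(C, D) = -2*C + 3 = 3 - 2*C)
√(I(-139, √(-74 + 313)) - 334072) = √((3 - 2*(-139)) - 334072) = √((3 + 278) - 334072) = √(281 - 334072) = √(-333791) = I*√333791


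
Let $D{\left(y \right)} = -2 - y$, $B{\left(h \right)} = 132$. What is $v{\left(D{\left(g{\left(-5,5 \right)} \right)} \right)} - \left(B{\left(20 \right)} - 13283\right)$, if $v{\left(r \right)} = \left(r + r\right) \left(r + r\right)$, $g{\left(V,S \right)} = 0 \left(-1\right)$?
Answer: $13167$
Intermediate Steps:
$g{\left(V,S \right)} = 0$
$v{\left(r \right)} = 4 r^{2}$ ($v{\left(r \right)} = 2 r 2 r = 4 r^{2}$)
$v{\left(D{\left(g{\left(-5,5 \right)} \right)} \right)} - \left(B{\left(20 \right)} - 13283\right) = 4 \left(-2 - 0\right)^{2} - \left(132 - 13283\right) = 4 \left(-2 + 0\right)^{2} - \left(132 - 13283\right) = 4 \left(-2\right)^{2} - -13151 = 4 \cdot 4 + 13151 = 16 + 13151 = 13167$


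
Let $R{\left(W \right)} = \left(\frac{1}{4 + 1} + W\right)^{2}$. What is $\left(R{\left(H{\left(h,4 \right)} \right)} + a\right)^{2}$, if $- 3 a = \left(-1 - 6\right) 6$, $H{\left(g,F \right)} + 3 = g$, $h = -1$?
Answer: $\frac{505521}{625} \approx 808.83$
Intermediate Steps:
$H{\left(g,F \right)} = -3 + g$
$R{\left(W \right)} = \left(\frac{1}{5} + W\right)^{2}$
$a = 14$ ($a = - \frac{\left(-1 - 6\right) 6}{3} = - \frac{\left(-7\right) 6}{3} = \left(- \frac{1}{3}\right) \left(-42\right) = 14$)
$\left(R{\left(H{\left(h,4 \right)} \right)} + a\right)^{2} = \left(\frac{\left(1 + 5 \left(-3 - 1\right)\right)^{2}}{25} + 14\right)^{2} = \left(\frac{\left(1 + 5 \left(-4\right)\right)^{2}}{25} + 14\right)^{2} = \left(\frac{\left(1 - 20\right)^{2}}{25} + 14\right)^{2} = \left(\frac{\left(-19\right)^{2}}{25} + 14\right)^{2} = \left(\frac{1}{25} \cdot 361 + 14\right)^{2} = \left(\frac{361}{25} + 14\right)^{2} = \left(\frac{711}{25}\right)^{2} = \frac{505521}{625}$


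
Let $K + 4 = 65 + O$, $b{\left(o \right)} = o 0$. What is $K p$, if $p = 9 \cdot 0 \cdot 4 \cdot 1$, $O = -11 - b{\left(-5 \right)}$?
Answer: $0$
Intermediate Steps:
$b{\left(o \right)} = 0$
$O = -11$ ($O = -11 - 0 = -11 + 0 = -11$)
$p = 0$ ($p = 9 \cdot 0 \cdot 1 = 0 \cdot 1 = 0$)
$K = 50$ ($K = -4 + \left(65 - 11\right) = -4 + 54 = 50$)
$K p = 50 \cdot 0 = 0$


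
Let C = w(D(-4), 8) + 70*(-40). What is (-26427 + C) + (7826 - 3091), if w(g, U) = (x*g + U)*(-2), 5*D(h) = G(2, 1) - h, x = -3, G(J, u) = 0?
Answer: -122516/5 ≈ -24503.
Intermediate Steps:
D(h) = -h/5 (D(h) = (0 - h)/5 = (-h)/5 = -h/5)
w(g, U) = -2*U + 6*g (w(g, U) = (-3*g + U)*(-2) = (U - 3*g)*(-2) = -2*U + 6*g)
C = -14056/5 (C = (-2*8 + 6*(-⅕*(-4))) + 70*(-40) = (-16 + 6*(⅘)) - 2800 = (-16 + 24/5) - 2800 = -56/5 - 2800 = -14056/5 ≈ -2811.2)
(-26427 + C) + (7826 - 3091) = (-26427 - 14056/5) + (7826 - 3091) = -146191/5 + 4735 = -122516/5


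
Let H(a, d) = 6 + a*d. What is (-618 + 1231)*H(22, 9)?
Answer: 125052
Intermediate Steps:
(-618 + 1231)*H(22, 9) = (-618 + 1231)*(6 + 22*9) = 613*(6 + 198) = 613*204 = 125052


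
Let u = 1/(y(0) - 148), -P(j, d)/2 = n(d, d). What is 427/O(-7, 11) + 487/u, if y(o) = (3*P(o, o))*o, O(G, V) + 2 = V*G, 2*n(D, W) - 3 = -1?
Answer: -5694431/79 ≈ -72081.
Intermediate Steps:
n(D, W) = 1 (n(D, W) = 3/2 + (1/2)*(-1) = 3/2 - 1/2 = 1)
P(j, d) = -2 (P(j, d) = -2*1 = -2)
O(G, V) = -2 + G*V (O(G, V) = -2 + V*G = -2 + G*V)
y(o) = -6*o (y(o) = (3*(-2))*o = -6*o)
u = -1/148 (u = 1/(-6*0 - 148) = 1/(0 - 148) = 1/(-148) = -1/148 ≈ -0.0067568)
427/O(-7, 11) + 487/u = 427/(-2 - 7*11) + 487/(-1/148) = 427/(-2 - 77) + 487*(-148) = 427/(-79) - 72076 = 427*(-1/79) - 72076 = -427/79 - 72076 = -5694431/79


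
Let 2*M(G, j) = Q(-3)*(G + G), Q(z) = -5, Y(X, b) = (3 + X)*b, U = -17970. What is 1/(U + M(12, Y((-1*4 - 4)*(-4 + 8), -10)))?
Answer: -1/18030 ≈ -5.5463e-5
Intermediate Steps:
Y(X, b) = b*(3 + X)
M(G, j) = -5*G (M(G, j) = (-5*(G + G))/2 = (-10*G)/2 = -5*G)
1/(U + M(12, Y((-1*4 - 4)*(-4 + 8), -10))) = 1/(-17970 - 5*12) = 1/(-17970 - 60) = 1/(-18030) = -1/18030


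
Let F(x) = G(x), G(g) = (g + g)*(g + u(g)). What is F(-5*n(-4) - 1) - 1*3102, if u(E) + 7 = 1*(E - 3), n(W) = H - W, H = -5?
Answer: -3118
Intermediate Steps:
n(W) = -5 - W
u(E) = -10 + E (u(E) = -7 + 1*(E - 3) = -7 + 1*(-3 + E) = -7 + (-3 + E) = -10 + E)
G(g) = 2*g*(-10 + 2*g) (G(g) = (g + g)*(g + (-10 + g)) = (2*g)*(-10 + 2*g) = 2*g*(-10 + 2*g))
F(x) = 4*x*(-5 + x)
F(-5*n(-4) - 1) - 1*3102 = 4*(-5*(-5 - 1*(-4)) - 1)*(-5 + (-5*(-5 - 1*(-4)) - 1)) - 1*3102 = 4*(-5*(-5 + 4) - 1)*(-5 + (-5*(-5 + 4) - 1)) - 3102 = 4*(-5*(-1) - 1)*(-5 + (-5*(-1) - 1)) - 3102 = 4*(5 - 1)*(-5 + (5 - 1)) - 3102 = 4*4*(-5 + 4) - 3102 = 4*4*(-1) - 3102 = -16 - 3102 = -3118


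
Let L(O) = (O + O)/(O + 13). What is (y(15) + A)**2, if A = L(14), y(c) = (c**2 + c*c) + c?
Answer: 158331889/729 ≈ 2.1719e+5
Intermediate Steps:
y(c) = c + 2*c**2 (y(c) = (c**2 + c**2) + c = 2*c**2 + c = c + 2*c**2)
L(O) = 2*O/(13 + O) (L(O) = (2*O)/(13 + O) = 2*O/(13 + O))
A = 28/27 (A = 2*14/(13 + 14) = 2*14/27 = 2*14*(1/27) = 28/27 ≈ 1.0370)
(y(15) + A)**2 = (15*(1 + 2*15) + 28/27)**2 = (15*(1 + 30) + 28/27)**2 = (15*31 + 28/27)**2 = (465 + 28/27)**2 = (12583/27)**2 = 158331889/729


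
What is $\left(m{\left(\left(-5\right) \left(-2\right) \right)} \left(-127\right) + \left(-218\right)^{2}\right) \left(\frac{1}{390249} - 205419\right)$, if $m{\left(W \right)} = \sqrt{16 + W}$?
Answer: $- \frac{3809740517598920}{390249} + \frac{10180899034910 \sqrt{26}}{390249} \approx -9.6293 \cdot 10^{9}$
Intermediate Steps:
$\left(m{\left(\left(-5\right) \left(-2\right) \right)} \left(-127\right) + \left(-218\right)^{2}\right) \left(\frac{1}{390249} - 205419\right) = \left(\sqrt{16 - -10} \left(-127\right) + \left(-218\right)^{2}\right) \left(\frac{1}{390249} - 205419\right) = \left(\sqrt{16 + 10} \left(-127\right) + 47524\right) \left(\frac{1}{390249} - 205419\right) = \left(\sqrt{26} \left(-127\right) + 47524\right) \left(- \frac{80164559330}{390249}\right) = \left(- 127 \sqrt{26} + 47524\right) \left(- \frac{80164559330}{390249}\right) = \left(47524 - 127 \sqrt{26}\right) \left(- \frac{80164559330}{390249}\right) = - \frac{3809740517598920}{390249} + \frac{10180899034910 \sqrt{26}}{390249}$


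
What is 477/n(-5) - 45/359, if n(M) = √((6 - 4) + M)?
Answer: -45/359 - 159*I*√3 ≈ -0.12535 - 275.4*I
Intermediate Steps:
n(M) = √(2 + M)
477/n(-5) - 45/359 = 477/(√(2 - 5)) - 45/359 = 477/(√(-3)) - 45*1/359 = 477/((I*√3)) - 45/359 = 477*(-I*√3/3) - 45/359 = -159*I*√3 - 45/359 = -45/359 - 159*I*√3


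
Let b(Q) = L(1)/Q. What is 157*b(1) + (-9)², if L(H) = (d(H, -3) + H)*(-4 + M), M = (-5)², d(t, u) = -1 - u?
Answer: 9972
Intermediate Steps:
M = 25
L(H) = 42 + 21*H (L(H) = ((-1 - 1*(-3)) + H)*(-4 + 25) = ((-1 + 3) + H)*21 = (2 + H)*21 = 42 + 21*H)
b(Q) = 63/Q (b(Q) = (42 + 21*1)/Q = (42 + 21)/Q = 63/Q)
157*b(1) + (-9)² = 157*(63/1) + (-9)² = 157*(63*1) + 81 = 157*63 + 81 = 9891 + 81 = 9972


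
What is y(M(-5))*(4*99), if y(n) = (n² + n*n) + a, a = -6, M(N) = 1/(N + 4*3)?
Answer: -115632/49 ≈ -2359.8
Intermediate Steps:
M(N) = 1/(12 + N) (M(N) = 1/(N + 12) = 1/(12 + N))
y(n) = -6 + 2*n² (y(n) = (n² + n*n) - 6 = (n² + n²) - 6 = 2*n² - 6 = -6 + 2*n²)
y(M(-5))*(4*99) = (-6 + 2*(1/(12 - 5))²)*(4*99) = (-6 + 2*(1/7)²)*396 = (-6 + 2*(⅐)²)*396 = (-6 + 2*(1/49))*396 = (-6 + 2/49)*396 = -292/49*396 = -115632/49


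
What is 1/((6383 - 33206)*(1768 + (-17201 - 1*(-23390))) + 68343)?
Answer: -1/213362268 ≈ -4.6869e-9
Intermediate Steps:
1/((6383 - 33206)*(1768 + (-17201 - 1*(-23390))) + 68343) = 1/(-26823*(1768 + (-17201 + 23390)) + 68343) = 1/(-26823*(1768 + 6189) + 68343) = 1/(-26823*7957 + 68343) = 1/(-213430611 + 68343) = 1/(-213362268) = -1/213362268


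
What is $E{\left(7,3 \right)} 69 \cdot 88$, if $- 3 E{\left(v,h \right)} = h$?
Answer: $-6072$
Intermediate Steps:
$E{\left(v,h \right)} = - \frac{h}{3}$
$E{\left(7,3 \right)} 69 \cdot 88 = \left(- \frac{1}{3}\right) 3 \cdot 69 \cdot 88 = \left(-1\right) 69 \cdot 88 = \left(-69\right) 88 = -6072$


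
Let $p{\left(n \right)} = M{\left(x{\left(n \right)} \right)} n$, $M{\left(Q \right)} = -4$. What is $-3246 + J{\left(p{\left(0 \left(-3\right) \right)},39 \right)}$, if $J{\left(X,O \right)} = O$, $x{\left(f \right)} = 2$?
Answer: $-3207$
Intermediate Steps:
$p{\left(n \right)} = - 4 n$
$-3246 + J{\left(p{\left(0 \left(-3\right) \right)},39 \right)} = -3246 + 39 = -3207$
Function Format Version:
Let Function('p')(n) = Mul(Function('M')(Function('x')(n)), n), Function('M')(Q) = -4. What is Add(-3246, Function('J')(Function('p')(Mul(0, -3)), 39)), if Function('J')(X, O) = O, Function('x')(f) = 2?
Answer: -3207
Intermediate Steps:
Function('p')(n) = Mul(-4, n)
Add(-3246, Function('J')(Function('p')(Mul(0, -3)), 39)) = Add(-3246, 39) = -3207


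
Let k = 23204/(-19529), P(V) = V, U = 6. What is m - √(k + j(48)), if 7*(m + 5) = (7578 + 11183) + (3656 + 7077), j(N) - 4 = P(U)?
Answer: 29459/7 - √3360667494/19529 ≈ 4205.5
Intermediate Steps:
j(N) = 10 (j(N) = 4 + 6 = 10)
k = -23204/19529 (k = 23204*(-1/19529) = -23204/19529 ≈ -1.1882)
m = 29459/7 (m = -5 + ((7578 + 11183) + (3656 + 7077))/7 = -5 + (18761 + 10733)/7 = -5 + (⅐)*29494 = -5 + 29494/7 = 29459/7 ≈ 4208.4)
m - √(k + j(48)) = 29459/7 - √(-23204/19529 + 10) = 29459/7 - √(172086/19529) = 29459/7 - √3360667494/19529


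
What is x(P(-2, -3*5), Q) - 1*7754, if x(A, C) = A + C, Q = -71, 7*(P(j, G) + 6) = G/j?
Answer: -109619/14 ≈ -7829.9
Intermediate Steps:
P(j, G) = -6 + G/(7*j) (P(j, G) = -6 + (G/j)/7 = -6 + G/(7*j))
x(P(-2, -3*5), Q) - 1*7754 = ((-6 + (⅐)*(-3*5)/(-2)) - 71) - 1*7754 = ((-6 + (⅐)*(-15)*(-½)) - 71) - 7754 = ((-6 + 15/14) - 71) - 7754 = (-69/14 - 71) - 7754 = -1063/14 - 7754 = -109619/14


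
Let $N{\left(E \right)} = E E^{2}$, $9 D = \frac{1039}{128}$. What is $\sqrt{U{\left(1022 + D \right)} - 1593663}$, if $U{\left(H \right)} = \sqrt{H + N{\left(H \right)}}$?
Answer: $\frac{\sqrt{-528739135488 + 6 \sqrt{3272576566415801438}}}{576} \approx 1249.4 i$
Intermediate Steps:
$D = \frac{1039}{1152}$ ($D = \frac{1039 \cdot \frac{1}{128}}{9} = \frac{1}{9} \cdot \frac{1039}{128} = \frac{1039}{1152} \approx 0.90191$)
$N{\left(E \right)} = E^{3}$
$U{\left(H \right)} = \sqrt{H + H^{3}}$
$\sqrt{U{\left(1022 + D \right)} - 1593663} = \sqrt{\sqrt{\left(1022 + \frac{1039}{1152}\right) + \left(1022 + \frac{1039}{1152}\right)^{3}} - 1593663} = \sqrt{\sqrt{\frac{1178383}{1152} + \left(\frac{1178383}{1152}\right)^{3}} - 1593663} = \sqrt{\sqrt{\frac{1178383}{1152} + \frac{1636286719371107887}{1528823808}} - 1593663} = \sqrt{\sqrt{\frac{1636288283207900719}{1528823808}} - 1593663} = \sqrt{\frac{\sqrt{3272576566415801438}}{55296} - 1593663} = \sqrt{-1593663 + \frac{\sqrt{3272576566415801438}}{55296}}$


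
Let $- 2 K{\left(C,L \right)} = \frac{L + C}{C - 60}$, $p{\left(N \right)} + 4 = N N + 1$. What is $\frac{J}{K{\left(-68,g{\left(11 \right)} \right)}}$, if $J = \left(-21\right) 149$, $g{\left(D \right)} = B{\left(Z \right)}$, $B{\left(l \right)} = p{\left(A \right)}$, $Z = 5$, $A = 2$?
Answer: $\frac{801024}{67} \approx 11956.0$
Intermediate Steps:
$p{\left(N \right)} = -3 + N^{2}$ ($p{\left(N \right)} = -4 + \left(N N + 1\right) = -4 + \left(N^{2} + 1\right) = -4 + \left(1 + N^{2}\right) = -3 + N^{2}$)
$B{\left(l \right)} = 1$ ($B{\left(l \right)} = -3 + 2^{2} = -3 + 4 = 1$)
$g{\left(D \right)} = 1$
$K{\left(C,L \right)} = - \frac{C + L}{2 \left(-60 + C\right)}$ ($K{\left(C,L \right)} = - \frac{\left(L + C\right) \frac{1}{C - 60}}{2} = - \frac{\left(C + L\right) \frac{1}{-60 + C}}{2} = - \frac{\frac{1}{-60 + C} \left(C + L\right)}{2} = - \frac{C + L}{2 \left(-60 + C\right)}$)
$J = -3129$
$\frac{J}{K{\left(-68,g{\left(11 \right)} \right)}} = - \frac{3129}{\frac{1}{2} \frac{1}{-60 - 68} \left(\left(-1\right) \left(-68\right) - 1\right)} = - \frac{3129}{\frac{1}{2} \frac{1}{-128} \left(68 - 1\right)} = - \frac{3129}{\frac{1}{2} \left(- \frac{1}{128}\right) 67} = - \frac{3129}{- \frac{67}{256}} = \left(-3129\right) \left(- \frac{256}{67}\right) = \frac{801024}{67}$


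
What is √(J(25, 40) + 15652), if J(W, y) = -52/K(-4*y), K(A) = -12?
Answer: √140907/3 ≈ 125.13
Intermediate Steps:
J(W, y) = 13/3 (J(W, y) = -52/(-12) = -52*(-1/12) = 13/3)
√(J(25, 40) + 15652) = √(13/3 + 15652) = √(46969/3) = √140907/3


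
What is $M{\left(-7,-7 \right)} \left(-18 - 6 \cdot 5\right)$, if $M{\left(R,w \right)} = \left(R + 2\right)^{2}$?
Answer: $-1200$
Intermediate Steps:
$M{\left(R,w \right)} = \left(2 + R\right)^{2}$
$M{\left(-7,-7 \right)} \left(-18 - 6 \cdot 5\right) = \left(2 - 7\right)^{2} \left(-18 - 6 \cdot 5\right) = \left(-5\right)^{2} \left(-18 - 30\right) = 25 \left(-18 - 30\right) = 25 \left(-48\right) = -1200$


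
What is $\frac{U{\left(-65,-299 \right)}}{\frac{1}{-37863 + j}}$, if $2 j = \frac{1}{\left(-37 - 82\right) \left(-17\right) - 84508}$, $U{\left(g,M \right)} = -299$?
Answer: $\frac{143663959553}{12690} \approx 1.1321 \cdot 10^{7}$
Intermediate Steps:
$j = - \frac{1}{164970}$ ($j = \frac{1}{2 \left(\left(-37 - 82\right) \left(-17\right) - 84508\right)} = \frac{1}{2 \left(\left(-119\right) \left(-17\right) - 84508\right)} = \frac{1}{2 \left(2023 - 84508\right)} = \frac{1}{2 \left(-82485\right)} = \frac{1}{2} \left(- \frac{1}{82485}\right) = - \frac{1}{164970} \approx -6.0617 \cdot 10^{-6}$)
$\frac{U{\left(-65,-299 \right)}}{\frac{1}{-37863 + j}} = - \frac{299}{\frac{1}{-37863 - \frac{1}{164970}}} = - \frac{299}{\frac{1}{- \frac{6246259111}{164970}}} = - \frac{299}{- \frac{164970}{6246259111}} = \left(-299\right) \left(- \frac{6246259111}{164970}\right) = \frac{143663959553}{12690}$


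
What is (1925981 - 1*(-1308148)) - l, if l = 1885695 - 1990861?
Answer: 3339295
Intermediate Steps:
l = -105166
(1925981 - 1*(-1308148)) - l = (1925981 - 1*(-1308148)) - 1*(-105166) = (1925981 + 1308148) + 105166 = 3234129 + 105166 = 3339295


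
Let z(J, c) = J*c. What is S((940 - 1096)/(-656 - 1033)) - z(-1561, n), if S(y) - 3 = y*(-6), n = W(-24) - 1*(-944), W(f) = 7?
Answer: 835781070/563 ≈ 1.4845e+6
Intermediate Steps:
n = 951 (n = 7 - 1*(-944) = 7 + 944 = 951)
S(y) = 3 - 6*y (S(y) = 3 + y*(-6) = 3 - 6*y)
S((940 - 1096)/(-656 - 1033)) - z(-1561, n) = (3 - 6*(940 - 1096)/(-656 - 1033)) - (-1561)*951 = (3 - (-936)/(-1689)) - 1*(-1484511) = (3 - (-936)*(-1)/1689) + 1484511 = (3 - 6*52/563) + 1484511 = (3 - 312/563) + 1484511 = 1377/563 + 1484511 = 835781070/563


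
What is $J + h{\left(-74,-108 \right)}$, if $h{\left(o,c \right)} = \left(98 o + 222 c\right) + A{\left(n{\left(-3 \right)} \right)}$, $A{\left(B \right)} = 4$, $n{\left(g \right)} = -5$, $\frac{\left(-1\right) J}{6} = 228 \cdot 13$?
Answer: $-49008$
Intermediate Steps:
$J = -17784$ ($J = - 6 \cdot 228 \cdot 13 = \left(-6\right) 2964 = -17784$)
$h{\left(o,c \right)} = 4 + 98 o + 222 c$ ($h{\left(o,c \right)} = \left(98 o + 222 c\right) + 4 = 4 + 98 o + 222 c$)
$J + h{\left(-74,-108 \right)} = -17784 + \left(4 + 98 \left(-74\right) + 222 \left(-108\right)\right) = -17784 - 31224 = -49008$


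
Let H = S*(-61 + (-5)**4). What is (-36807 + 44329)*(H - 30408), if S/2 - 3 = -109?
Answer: -1128119472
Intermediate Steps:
S = -212 (S = 6 + 2*(-109) = 6 - 218 = -212)
H = -119568 (H = -212*(-61 + (-5)**4) = -212*(-61 + 625) = -212*564 = -119568)
(-36807 + 44329)*(H - 30408) = (-36807 + 44329)*(-119568 - 30408) = 7522*(-149976) = -1128119472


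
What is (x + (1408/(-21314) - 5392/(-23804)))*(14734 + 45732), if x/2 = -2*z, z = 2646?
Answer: -40586294547858696/63419807 ≈ -6.3996e+8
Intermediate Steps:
x = -10584 (x = 2*(-2*2646) = 2*(-5292) = -10584)
(x + (1408/(-21314) - 5392/(-23804)))*(14734 + 45732) = (-10584 + (1408/(-21314) - 5392/(-23804)))*(14734 + 45732) = (-10584 + (1408*(-1/21314) - 5392*(-1/23804)))*60466 = (-10584 + (-704/10657 + 1348/5951))*60466 = (-10584 + 10176132/63419807)*60466 = -671225061156/63419807*60466 = -40586294547858696/63419807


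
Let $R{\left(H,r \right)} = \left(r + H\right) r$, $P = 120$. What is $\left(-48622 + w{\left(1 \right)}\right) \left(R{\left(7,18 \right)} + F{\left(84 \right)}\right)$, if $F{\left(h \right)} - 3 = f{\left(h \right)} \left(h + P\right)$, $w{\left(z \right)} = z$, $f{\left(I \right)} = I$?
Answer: $-855194769$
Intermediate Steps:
$R{\left(H,r \right)} = r \left(H + r\right)$ ($R{\left(H,r \right)} = \left(H + r\right) r = r \left(H + r\right)$)
$F{\left(h \right)} = 3 + h \left(120 + h\right)$ ($F{\left(h \right)} = 3 + h \left(h + 120\right) = 3 + h \left(120 + h\right)$)
$\left(-48622 + w{\left(1 \right)}\right) \left(R{\left(7,18 \right)} + F{\left(84 \right)}\right) = \left(-48622 + 1\right) \left(18 \left(7 + 18\right) + \left(3 + 84^{2} + 120 \cdot 84\right)\right) = - 48621 \left(18 \cdot 25 + \left(3 + 7056 + 10080\right)\right) = - 48621 \left(450 + 17139\right) = \left(-48621\right) 17589 = -855194769$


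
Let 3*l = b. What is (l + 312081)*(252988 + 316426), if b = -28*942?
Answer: 172697002646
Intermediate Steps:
b = -26376
l = -8792 (l = (⅓)*(-26376) = -8792)
(l + 312081)*(252988 + 316426) = (-8792 + 312081)*(252988 + 316426) = 303289*569414 = 172697002646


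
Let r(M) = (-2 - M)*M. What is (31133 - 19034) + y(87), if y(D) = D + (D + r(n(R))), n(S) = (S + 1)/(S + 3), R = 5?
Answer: 196335/16 ≈ 12271.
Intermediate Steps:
n(S) = (1 + S)/(3 + S)
r(M) = M*(-2 - M)
y(D) = -33/16 + 2*D (y(D) = D + (D - (1 + 5)/(3 + 5)*(2 + (1 + 5)/(3 + 5))) = D + (D - 6/8*(2 + 6/8)) = D + (D - (1/8)*6*(2 + (1/8)*6)) = D + (D - 1*3/4*(2 + 3/4)) = D + (D - 1*3/4*11/4) = D + (D - 33/16) = D + (-33/16 + D) = -33/16 + 2*D)
(31133 - 19034) + y(87) = (31133 - 19034) + (-33/16 + 2*87) = 12099 + (-33/16 + 174) = 12099 + 2751/16 = 196335/16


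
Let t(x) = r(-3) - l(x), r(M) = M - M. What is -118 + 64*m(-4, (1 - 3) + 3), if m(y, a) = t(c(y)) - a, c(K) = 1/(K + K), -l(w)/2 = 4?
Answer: 330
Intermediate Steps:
l(w) = -8 (l(w) = -2*4 = -8)
c(K) = 1/(2*K)
r(M) = 0
t(x) = 8 (t(x) = 0 - 1*(-8) = 0 + 8 = 8)
m(y, a) = 8 - a
-118 + 64*m(-4, (1 - 3) + 3) = -118 + 64*(8 - ((1 - 3) + 3)) = -118 + 64*(8 - (-2 + 3)) = -118 + 64*(8 - 1*1) = -118 + 64*(8 - 1) = -118 + 64*7 = -118 + 448 = 330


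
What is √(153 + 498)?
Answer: √651 ≈ 25.515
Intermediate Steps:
√(153 + 498) = √651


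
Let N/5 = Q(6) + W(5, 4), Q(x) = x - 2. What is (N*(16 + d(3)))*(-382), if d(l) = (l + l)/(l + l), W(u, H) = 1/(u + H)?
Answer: -1201390/9 ≈ -1.3349e+5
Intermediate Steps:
Q(x) = -2 + x
W(u, H) = 1/(H + u)
d(l) = 1 (d(l) = (2*l)/((2*l)) = (2*l)*(1/(2*l)) = 1)
N = 185/9 (N = 5*((-2 + 6) + 1/(4 + 5)) = 5*(4 + 1/9) = 5*(4 + ⅑) = 5*(37/9) = 185/9 ≈ 20.556)
(N*(16 + d(3)))*(-382) = (185*(16 + 1)/9)*(-382) = ((185/9)*17)*(-382) = (3145/9)*(-382) = -1201390/9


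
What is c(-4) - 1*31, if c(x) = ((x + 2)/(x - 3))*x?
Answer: -225/7 ≈ -32.143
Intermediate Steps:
c(x) = x*(2 + x)/(-3 + x) (c(x) = ((2 + x)/(-3 + x))*x = x*(2 + x)/(-3 + x))
c(-4) - 1*31 = -4*(2 - 4)/(-3 - 4) - 1*31 = -4*(-2)/(-7) - 31 = -4*(-⅐)*(-2) - 31 = -8/7 - 31 = -225/7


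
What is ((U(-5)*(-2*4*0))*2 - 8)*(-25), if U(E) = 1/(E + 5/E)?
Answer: 200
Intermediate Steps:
((U(-5)*(-2*4*0))*2 - 8)*(-25) = (((-5/(5 + (-5)²))*(-2*4*0))*2 - 8)*(-25) = (((-5/(5 + 25))*(-8*0))*2 - 8)*(-25) = ((-5/30*0)*2 - 8)*(-25) = ((-5*1/30*0)*2 - 8)*(-25) = (-⅙*0*2 - 8)*(-25) = (0*2 - 8)*(-25) = (0 - 8)*(-25) = -8*(-25) = 200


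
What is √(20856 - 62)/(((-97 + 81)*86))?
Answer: -√20794/1376 ≈ -0.10480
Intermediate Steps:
√(20856 - 62)/(((-97 + 81)*86)) = √20794/((-16*86)) = √20794/(-1376) = √20794*(-1/1376) = -√20794/1376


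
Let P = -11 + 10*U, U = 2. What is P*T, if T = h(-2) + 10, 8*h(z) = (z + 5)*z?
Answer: 333/4 ≈ 83.250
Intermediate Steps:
h(z) = z*(5 + z)/8 (h(z) = ((z + 5)*z)/8 = ((5 + z)*z)/8 = (z*(5 + z))/8 = z*(5 + z)/8)
P = 9 (P = -11 + 10*2 = -11 + 20 = 9)
T = 37/4 (T = (⅛)*(-2)*(5 - 2) + 10 = (⅛)*(-2)*3 + 10 = -¾ + 10 = 37/4 ≈ 9.2500)
P*T = 9*(37/4) = 333/4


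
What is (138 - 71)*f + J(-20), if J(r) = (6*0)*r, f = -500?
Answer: -33500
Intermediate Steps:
J(r) = 0 (J(r) = 0*r = 0)
(138 - 71)*f + J(-20) = (138 - 71)*(-500) + 0 = 67*(-500) + 0 = -33500 + 0 = -33500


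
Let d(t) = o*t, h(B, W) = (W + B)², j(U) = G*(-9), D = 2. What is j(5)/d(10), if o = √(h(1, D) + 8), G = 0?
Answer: 0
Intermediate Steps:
j(U) = 0 (j(U) = 0*(-9) = 0)
h(B, W) = (B + W)²
o = √17 (o = √((1 + 2)² + 8) = √(3² + 8) = √(9 + 8) = √17 ≈ 4.1231)
d(t) = t*√17 (d(t) = √17*t = t*√17)
j(5)/d(10) = 0/((10*√17)) = 0*(√17/170) = 0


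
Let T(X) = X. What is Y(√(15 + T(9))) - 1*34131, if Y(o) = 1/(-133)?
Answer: -4539424/133 ≈ -34131.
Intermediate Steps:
Y(o) = -1/133
Y(√(15 + T(9))) - 1*34131 = -1/133 - 1*34131 = -1/133 - 34131 = -4539424/133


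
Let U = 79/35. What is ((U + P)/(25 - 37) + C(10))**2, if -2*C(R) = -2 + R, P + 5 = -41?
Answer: 22201/176400 ≈ 0.12586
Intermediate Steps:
P = -46 (P = -5 - 41 = -46)
U = 79/35 (U = 79*(1/35) = 79/35 ≈ 2.2571)
C(R) = 1 - R/2 (C(R) = -(-2 + R)/2 = 1 - R/2)
((U + P)/(25 - 37) + C(10))**2 = ((79/35 - 46)/(25 - 37) + (1 - 1/2*10))**2 = (-1531/35/(-12) + (1 - 5))**2 = (-1531/35*(-1/12) - 4)**2 = (1531/420 - 4)**2 = (-149/420)**2 = 22201/176400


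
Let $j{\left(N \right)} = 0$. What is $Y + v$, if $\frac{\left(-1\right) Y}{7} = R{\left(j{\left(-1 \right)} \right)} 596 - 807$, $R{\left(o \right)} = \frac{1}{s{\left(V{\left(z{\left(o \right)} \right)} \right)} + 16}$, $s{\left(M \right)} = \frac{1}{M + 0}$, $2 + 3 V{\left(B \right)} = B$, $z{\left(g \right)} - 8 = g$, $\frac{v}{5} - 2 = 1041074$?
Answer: $\frac{171955613}{33} \approx 5.2108 \cdot 10^{6}$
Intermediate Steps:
$v = 5205380$ ($v = 10 + 5 \cdot 1041074 = 10 + 5205370 = 5205380$)
$z{\left(g \right)} = 8 + g$
$V{\left(B \right)} = - \frac{2}{3} + \frac{B}{3}$
$s{\left(M \right)} = \frac{1}{M}$
$R{\left(o \right)} = \frac{1}{16 + \frac{1}{2 + \frac{o}{3}}}$ ($R{\left(o \right)} = \frac{1}{\frac{1}{- \frac{2}{3} + \frac{8 + o}{3}} + 16} = \frac{1}{\frac{1}{- \frac{2}{3} + \left(\frac{8}{3} + \frac{o}{3}\right)} + 16} = \frac{1}{\frac{1}{2 + \frac{o}{3}} + 16} = \frac{1}{16 + \frac{1}{2 + \frac{o}{3}}}$)
$Y = \frac{178073}{33}$ ($Y = - 7 \left(\frac{6 + 0}{99 + 16 \cdot 0} \cdot 596 - 807\right) = - 7 \left(\frac{1}{99 + 0} \cdot 6 \cdot 596 - 807\right) = - 7 \left(\frac{1}{99} \cdot 6 \cdot 596 - 807\right) = - 7 \left(\frac{2}{33} \cdot 596 - 807\right) = - 7 \left(\frac{1192}{33} - 807\right) = \left(-7\right) \left(- \frac{25439}{33}\right) = \frac{178073}{33} \approx 5396.1$)
$Y + v = \frac{178073}{33} + 5205380 = \frac{171955613}{33}$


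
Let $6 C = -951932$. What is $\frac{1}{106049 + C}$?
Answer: $- \frac{3}{157819} \approx -1.9009 \cdot 10^{-5}$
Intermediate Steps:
$C = - \frac{475966}{3}$ ($C = \frac{1}{6} \left(-951932\right) = - \frac{475966}{3} \approx -1.5866 \cdot 10^{5}$)
$\frac{1}{106049 + C} = \frac{1}{106049 - \frac{475966}{3}} = \frac{1}{- \frac{157819}{3}} = - \frac{3}{157819}$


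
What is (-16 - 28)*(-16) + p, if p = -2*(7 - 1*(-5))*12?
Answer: 416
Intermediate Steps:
p = -288 (p = -2*(7 + 5)*12 = -2*12*12 = -24*12 = -1*288 = -288)
(-16 - 28)*(-16) + p = (-16 - 28)*(-16) - 288 = -44*(-16) - 288 = 704 - 288 = 416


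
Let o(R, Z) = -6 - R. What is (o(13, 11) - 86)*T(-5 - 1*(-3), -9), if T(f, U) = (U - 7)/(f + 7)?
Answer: 336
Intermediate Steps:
T(f, U) = (-7 + U)/(7 + f)
(o(13, 11) - 86)*T(-5 - 1*(-3), -9) = ((-6 - 1*13) - 86)*((-7 - 9)/(7 + (-5 - 1*(-3)))) = ((-6 - 13) - 86)*(-16/(7 + (-5 + 3))) = (-19 - 86)*(-16/(7 - 2)) = -105*(-16)/5 = -21*(-16) = -105*(-16/5) = 336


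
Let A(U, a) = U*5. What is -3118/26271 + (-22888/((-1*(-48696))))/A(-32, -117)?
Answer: -987173743/8528617440 ≈ -0.11575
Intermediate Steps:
A(U, a) = 5*U
-3118/26271 + (-22888/((-1*(-48696))))/A(-32, -117) = -3118/26271 + (-22888/((-1*(-48696))))/((5*(-32))) = -3118*1/26271 - 22888/48696/(-160) = -3118/26271 - 22888*1/48696*(-1/160) = -3118/26271 - 2861/6087*(-1/160) = -3118/26271 + 2861/973920 = -987173743/8528617440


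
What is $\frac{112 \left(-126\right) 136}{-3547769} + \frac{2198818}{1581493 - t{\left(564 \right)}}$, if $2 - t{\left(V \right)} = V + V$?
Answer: $\frac{10838311365650}{5614766627011} \approx 1.9303$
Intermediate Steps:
$t{\left(V \right)} = 2 - 2 V$ ($t{\left(V \right)} = 2 - \left(V + V\right) = 2 - 2 V$)
$\frac{112 \left(-126\right) 136}{-3547769} + \frac{2198818}{1581493 - t{\left(564 \right)}} = \frac{112 \left(-126\right) 136}{-3547769} + \frac{2198818}{1581493 - \left(2 - 1128\right)} = \left(-14112\right) 136 \left(- \frac{1}{3547769}\right) + \frac{2198818}{1581493 - \left(2 - 1128\right)} = \left(-1919232\right) \left(- \frac{1}{3547769}\right) + \frac{2198818}{1581493 - -1126} = \frac{1919232}{3547769} + \frac{2198818}{1581493 + 1126} = \frac{1919232}{3547769} + \frac{2198818}{1582619} = \frac{10838311365650}{5614766627011}$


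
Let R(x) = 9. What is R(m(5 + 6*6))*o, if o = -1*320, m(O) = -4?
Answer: -2880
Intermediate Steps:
o = -320
R(m(5 + 6*6))*o = 9*(-320) = -2880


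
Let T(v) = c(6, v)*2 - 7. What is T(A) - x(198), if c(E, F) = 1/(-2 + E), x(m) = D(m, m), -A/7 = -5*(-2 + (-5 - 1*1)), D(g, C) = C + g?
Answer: -805/2 ≈ -402.50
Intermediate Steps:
A = -280 (A = -(-35)*(-2 + (-5 - 1*1)) = -(-35)*(-2 + (-5 - 1)) = -(-35)*(-2 - 6) = -(-35)*(-8) = -7*40 = -280)
x(m) = 2*m (x(m) = m + m = 2*m)
T(v) = -13/2 (T(v) = 2/(-2 + 6) - 7 = 2/4 - 7 = (¼)*2 - 7 = ½ - 7 = -13/2)
T(A) - x(198) = -13/2 - 2*198 = -13/2 - 1*396 = -13/2 - 396 = -805/2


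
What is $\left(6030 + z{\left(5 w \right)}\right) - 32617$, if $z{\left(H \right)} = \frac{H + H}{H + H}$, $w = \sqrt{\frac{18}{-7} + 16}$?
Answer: $-26586$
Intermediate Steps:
$w = \frac{\sqrt{658}}{7}$ ($w = \sqrt{18 \left(- \frac{1}{7}\right) + 16} = \sqrt{- \frac{18}{7} + 16} = \sqrt{\frac{94}{7}} = \frac{\sqrt{658}}{7} \approx 3.6645$)
$z{\left(H \right)} = 1$ ($z{\left(H \right)} = \frac{2 H}{2 H} = 2 H \frac{1}{2 H} = 1$)
$\left(6030 + z{\left(5 w \right)}\right) - 32617 = \left(6030 + 1\right) - 32617 = 6031 - 32617 = -26586$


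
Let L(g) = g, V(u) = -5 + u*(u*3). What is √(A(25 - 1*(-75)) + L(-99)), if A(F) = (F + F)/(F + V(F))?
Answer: I*√3586366979/6019 ≈ 9.9495*I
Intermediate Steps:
V(u) = -5 + 3*u² (V(u) = -5 + u*(3*u) = -5 + 3*u²)
A(F) = 2*F/(-5 + F + 3*F²) (A(F) = (F + F)/(F + (-5 + 3*F²)) = (2*F)/(-5 + F + 3*F²) = 2*F/(-5 + F + 3*F²))
√(A(25 - 1*(-75)) + L(-99)) = √(2*(25 - 1*(-75))/(-5 + (25 - 1*(-75)) + 3*(25 - 1*(-75))²) - 99) = √(2*(25 + 75)/(-5 + (25 + 75) + 3*(25 + 75)²) - 99) = √(2*100/(-5 + 100 + 3*100²) - 99) = √(2*100/(-5 + 100 + 3*10000) - 99) = √(2*100/(-5 + 100 + 30000) - 99) = √(2*100/30095 - 99) = √(2*100*(1/30095) - 99) = √(40/6019 - 99) = √(-595841/6019) = I*√3586366979/6019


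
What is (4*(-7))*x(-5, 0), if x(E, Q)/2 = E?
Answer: 280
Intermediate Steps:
x(E, Q) = 2*E
(4*(-7))*x(-5, 0) = (4*(-7))*(2*(-5)) = -28*(-10) = 280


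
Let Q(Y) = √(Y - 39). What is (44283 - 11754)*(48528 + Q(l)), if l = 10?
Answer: 1578567312 + 32529*I*√29 ≈ 1.5786e+9 + 1.7517e+5*I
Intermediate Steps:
Q(Y) = √(-39 + Y)
(44283 - 11754)*(48528 + Q(l)) = (44283 - 11754)*(48528 + √(-39 + 10)) = 32529*(48528 + √(-29)) = 32529*(48528 + I*√29) = 1578567312 + 32529*I*√29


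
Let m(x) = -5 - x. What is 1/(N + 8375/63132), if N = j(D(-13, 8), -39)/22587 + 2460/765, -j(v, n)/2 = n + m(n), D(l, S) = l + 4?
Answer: 8080454076/27059724119 ≈ 0.29862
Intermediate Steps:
D(l, S) = 4 + l
j(v, n) = 10 (j(v, n) = -2*(n + (-5 - n)) = -2*(-5) = 10)
N = 411642/127993 (N = 10/22587 + 2460/765 = 10*(1/22587) + 2460*(1/765) = 10/22587 + 164/51 = 411642/127993 ≈ 3.2161)
1/(N + 8375/63132) = 1/(411642/127993 + 8375/63132) = 1/(27059724119/8080454076) = 8080454076/27059724119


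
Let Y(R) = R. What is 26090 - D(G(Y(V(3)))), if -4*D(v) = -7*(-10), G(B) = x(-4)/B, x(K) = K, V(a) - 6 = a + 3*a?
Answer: 52215/2 ≈ 26108.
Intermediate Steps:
V(a) = 6 + 4*a (V(a) = 6 + (a + 3*a) = 6 + 4*a)
G(B) = -4/B
D(v) = -35/2 (D(v) = -(-7)*(-10)/4 = -¼*70 = -35/2)
26090 - D(G(Y(V(3)))) = 26090 - 1*(-35/2) = 26090 + 35/2 = 52215/2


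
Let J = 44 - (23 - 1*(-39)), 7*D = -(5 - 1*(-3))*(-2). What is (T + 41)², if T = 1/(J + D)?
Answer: 20277009/12100 ≈ 1675.8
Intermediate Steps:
D = 16/7 (D = (-(5 - 1*(-3))*(-2))/7 = (-(5 + 3)*(-2))/7 = (-1*8*(-2))/7 = (-8*(-2))/7 = (⅐)*16 = 16/7 ≈ 2.2857)
J = -18 (J = 44 - (23 + 39) = 44 - 1*62 = 44 - 62 = -18)
T = -7/110 (T = 1/(-18 + 16/7) = 1/(-110/7) = -7/110 ≈ -0.063636)
(T + 41)² = (-7/110 + 41)² = (4503/110)² = 20277009/12100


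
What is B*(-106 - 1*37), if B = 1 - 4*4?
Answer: 2145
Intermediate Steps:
B = -15 (B = 1 - 16 = -15)
B*(-106 - 1*37) = -15*(-106 - 1*37) = -15*(-106 - 37) = -15*(-143) = 2145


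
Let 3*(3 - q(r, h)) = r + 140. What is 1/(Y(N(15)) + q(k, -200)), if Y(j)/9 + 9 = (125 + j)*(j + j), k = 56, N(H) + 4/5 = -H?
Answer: -75/2339986 ≈ -3.2051e-5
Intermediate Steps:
N(H) = -⅘ - H
Y(j) = -81 + 18*j*(125 + j) (Y(j) = -81 + 9*((125 + j)*(j + j)) = -81 + 9*((125 + j)*(2*j)) = -81 + 9*(2*j*(125 + j)) = -81 + 18*j*(125 + j))
q(r, h) = -131/3 - r/3 (q(r, h) = 3 - (r + 140)/3 = 3 - (140 + r)/3 = 3 + (-140/3 - r/3) = -131/3 - r/3)
1/(Y(N(15)) + q(k, -200)) = 1/((-81 + 18*(-⅘ - 1*15)² + 2250*(-⅘ - 1*15)) + (-131/3 - ⅓*56)) = 1/((-81 + 18*(-⅘ - 15)² + 2250*(-⅘ - 15)) + (-131/3 - 56/3)) = 1/((-81 + 18*(-79/5)² + 2250*(-79/5)) - 187/3) = 1/((-81 + 18*(6241/25) - 35550) - 187/3) = 1/((-81 + 112338/25 - 35550) - 187/3) = 1/(-778437/25 - 187/3) = 1/(-2339986/75) = -75/2339986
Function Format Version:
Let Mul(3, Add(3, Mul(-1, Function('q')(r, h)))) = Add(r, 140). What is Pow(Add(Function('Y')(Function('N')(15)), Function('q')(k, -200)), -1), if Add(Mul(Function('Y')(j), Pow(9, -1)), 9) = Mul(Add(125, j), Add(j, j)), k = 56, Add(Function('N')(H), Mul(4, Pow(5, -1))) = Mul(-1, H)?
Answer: Rational(-75, 2339986) ≈ -3.2051e-5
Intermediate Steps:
Function('N')(H) = Add(Rational(-4, 5), Mul(-1, H))
Function('Y')(j) = Add(-81, Mul(18, j, Add(125, j))) (Function('Y')(j) = Add(-81, Mul(9, Mul(Add(125, j), Add(j, j)))) = Add(-81, Mul(9, Mul(Add(125, j), Mul(2, j)))) = Add(-81, Mul(9, Mul(2, j, Add(125, j)))) = Add(-81, Mul(18, j, Add(125, j))))
Function('q')(r, h) = Add(Rational(-131, 3), Mul(Rational(-1, 3), r)) (Function('q')(r, h) = Add(3, Mul(Rational(-1, 3), Add(r, 140))) = Add(3, Mul(Rational(-1, 3), Add(140, r))) = Add(3, Add(Rational(-140, 3), Mul(Rational(-1, 3), r))) = Add(Rational(-131, 3), Mul(Rational(-1, 3), r)))
Pow(Add(Function('Y')(Function('N')(15)), Function('q')(k, -200)), -1) = Pow(Add(Add(-81, Mul(18, Pow(Add(Rational(-4, 5), Mul(-1, 15)), 2)), Mul(2250, Add(Rational(-4, 5), Mul(-1, 15)))), Add(Rational(-131, 3), Mul(Rational(-1, 3), 56))), -1) = Pow(Add(Add(-81, Mul(18, Pow(Add(Rational(-4, 5), -15), 2)), Mul(2250, Add(Rational(-4, 5), -15))), Add(Rational(-131, 3), Rational(-56, 3))), -1) = Pow(Add(Add(-81, Mul(18, Pow(Rational(-79, 5), 2)), Mul(2250, Rational(-79, 5))), Rational(-187, 3)), -1) = Pow(Add(Add(-81, Mul(18, Rational(6241, 25)), -35550), Rational(-187, 3)), -1) = Pow(Add(Add(-81, Rational(112338, 25), -35550), Rational(-187, 3)), -1) = Pow(Add(Rational(-778437, 25), Rational(-187, 3)), -1) = Pow(Rational(-2339986, 75), -1) = Rational(-75, 2339986)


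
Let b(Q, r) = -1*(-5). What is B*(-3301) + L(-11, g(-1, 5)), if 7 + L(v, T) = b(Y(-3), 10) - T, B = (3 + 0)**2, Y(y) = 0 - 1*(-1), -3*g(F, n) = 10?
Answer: -89123/3 ≈ -29708.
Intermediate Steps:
g(F, n) = -10/3 (g(F, n) = -1/3*10 = -10/3)
Y(y) = 1 (Y(y) = 0 + 1 = 1)
B = 9 (B = 3**2 = 9)
b(Q, r) = 5
L(v, T) = -2 - T (L(v, T) = -7 + (5 - T) = -2 - T)
B*(-3301) + L(-11, g(-1, 5)) = 9*(-3301) + (-2 - 1*(-10/3)) = -29709 + (-2 + 10/3) = -29709 + 4/3 = -89123/3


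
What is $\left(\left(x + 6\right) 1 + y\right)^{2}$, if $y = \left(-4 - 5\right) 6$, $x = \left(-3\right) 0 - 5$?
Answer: $2809$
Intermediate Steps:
$x = -5$ ($x = 0 - 5 = -5$)
$y = -54$ ($y = \left(-9\right) 6 = -54$)
$\left(\left(x + 6\right) 1 + y\right)^{2} = \left(\left(-5 + 6\right) 1 - 54\right)^{2} = \left(1 \cdot 1 - 54\right)^{2} = \left(1 - 54\right)^{2} = \left(-53\right)^{2} = 2809$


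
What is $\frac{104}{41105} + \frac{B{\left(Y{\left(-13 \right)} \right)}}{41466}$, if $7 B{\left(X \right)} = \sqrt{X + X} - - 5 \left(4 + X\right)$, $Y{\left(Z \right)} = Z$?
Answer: $\frac{9445841}{3977073170} + \frac{i \sqrt{26}}{290262} \approx 0.0023751 + 1.7567 \cdot 10^{-5} i$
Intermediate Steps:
$B{\left(X \right)} = \frac{20}{7} + \frac{5 X}{7} + \frac{\sqrt{2} \sqrt{X}}{7}$ ($B{\left(X \right)} = \frac{\sqrt{X + X} - - 5 \left(4 + X\right)}{7} = \frac{\sqrt{2 X} - \left(-20 - 5 X\right)}{7} = \frac{\sqrt{2} \sqrt{X} + \left(20 + 5 X\right)}{7} = \frac{20 + 5 X + \sqrt{2} \sqrt{X}}{7} = \frac{20}{7} + \frac{5 X}{7} + \frac{\sqrt{2} \sqrt{X}}{7}$)
$\frac{104}{41105} + \frac{B{\left(Y{\left(-13 \right)} \right)}}{41466} = \frac{104}{41105} + \frac{\frac{20}{7} + \frac{5}{7} \left(-13\right) + \frac{\sqrt{2} \sqrt{-13}}{7}}{41466} = 104 \cdot \frac{1}{41105} + \left(\frac{20}{7} - \frac{65}{7} + \frac{\sqrt{2} i \sqrt{13}}{7}\right) \frac{1}{41466} = \frac{104}{41105} + \left(\frac{20}{7} - \frac{65}{7} + \frac{i \sqrt{26}}{7}\right) \frac{1}{41466} = \frac{104}{41105} + \left(- \frac{45}{7} + \frac{i \sqrt{26}}{7}\right) \frac{1}{41466} = \frac{104}{41105} - \left(\frac{15}{96754} - \frac{i \sqrt{26}}{290262}\right) = \frac{9445841}{3977073170} + \frac{i \sqrt{26}}{290262}$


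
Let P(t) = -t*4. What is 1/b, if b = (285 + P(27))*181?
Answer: 1/32037 ≈ 3.1214e-5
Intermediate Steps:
P(t) = -4*t
b = 32037 (b = (285 - 4*27)*181 = (285 - 108)*181 = 177*181 = 32037)
1/b = 1/32037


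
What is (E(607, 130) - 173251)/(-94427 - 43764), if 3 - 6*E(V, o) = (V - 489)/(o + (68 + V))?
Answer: 836800033/667462530 ≈ 1.2537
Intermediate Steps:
E(V, o) = ½ - (-489 + V)/(6*(68 + V + o)) (E(V, o) = ½ - (V - 489)/(6*(o + (68 + V))) = ½ - (-489 + V)/(6*(68 + V + o)))
(E(607, 130) - 173251)/(-94427 - 43764) = ((231/2 + (½)*130 + (⅓)*607)/(68 + 607 + 130) - 173251)/(-94427 - 43764) = ((231/2 + 65 + 607/3)/805 - 173251)/(-138191) = ((1/805)*(2297/6) - 173251)*(-1/138191) = (2297/4830 - 173251)*(-1/138191) = -836800033/4830*(-1/138191) = 836800033/667462530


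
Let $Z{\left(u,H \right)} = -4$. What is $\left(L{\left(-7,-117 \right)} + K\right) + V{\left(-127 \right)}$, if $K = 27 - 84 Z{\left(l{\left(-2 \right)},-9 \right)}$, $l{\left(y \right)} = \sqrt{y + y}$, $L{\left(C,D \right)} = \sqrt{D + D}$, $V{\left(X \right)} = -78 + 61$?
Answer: $346 + 3 i \sqrt{26} \approx 346.0 + 15.297 i$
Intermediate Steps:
$V{\left(X \right)} = -17$
$L{\left(C,D \right)} = \sqrt{2} \sqrt{D}$ ($L{\left(C,D \right)} = \sqrt{2 D} = \sqrt{2} \sqrt{D}$)
$l{\left(y \right)} = \sqrt{2} \sqrt{y}$ ($l{\left(y \right)} = \sqrt{2 y} = \sqrt{2} \sqrt{y}$)
$K = 363$ ($K = 27 - -336 = 27 + 336 = 363$)
$\left(L{\left(-7,-117 \right)} + K\right) + V{\left(-127 \right)} = \left(\sqrt{2} \sqrt{-117} + 363\right) - 17 = \left(\sqrt{2} \cdot 3 i \sqrt{13} + 363\right) - 17 = \left(3 i \sqrt{26} + 363\right) - 17 = \left(363 + 3 i \sqrt{26}\right) - 17 = 346 + 3 i \sqrt{26}$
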